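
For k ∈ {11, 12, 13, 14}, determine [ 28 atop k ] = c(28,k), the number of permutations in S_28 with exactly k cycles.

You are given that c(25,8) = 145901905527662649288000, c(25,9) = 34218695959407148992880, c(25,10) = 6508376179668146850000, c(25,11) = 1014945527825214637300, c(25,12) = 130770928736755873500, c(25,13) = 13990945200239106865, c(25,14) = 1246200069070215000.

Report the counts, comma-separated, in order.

row 26: T[26][9]=25·34218695959407148992880+145901905527662649288000=1001369304512841374110000  T[26][10]=25·6508376179668146850000+34218695959407148992880=196928100451110820242880  T[26][11]=25·1014945527825214637300+6508376179668146850000=31882014375298512782500  T[26][12]=25·130770928736755873500+1014945527825214637300=4284218746244111474800  T[26][13]=25·13990945200239106865+130770928736755873500=480544558742733545125  T[26][14]=25·1246200069070215000+13990945200239106865=45145946926994481865
row 27: T[27][10]=26·196928100451110820242880+1001369304512841374110000=6121499916241722700424880  T[27][11]=26·31882014375298512782500+196928100451110820242880=1025860474208872152587880  T[27][12]=26·4284218746244111474800+31882014375298512782500=143271701777645411127300  T[27][13]=26·480544558742733545125+4284218746244111474800=16778377273555183648050  T[27][14]=26·45145946926994481865+480544558742733545125=1654339178844590073615
row 28: T[28][11]=27·1025860474208872152587880+6121499916241722700424880=33819732719881270820297640  T[28][12]=27·143271701777645411127300+1025860474208872152587880=4894196422205298253024980  T[28][13]=27·16778377273555183648050+143271701777645411127300=596287888163635369624650  T[28][14]=27·1654339178844590073615+16778377273555183648050=61445535102359115635655
Read c(28,11) = 33819732719881270820297640, c(28,12) = 4894196422205298253024980, c(28,13) = 596287888163635369624650, c(28,14) = 61445535102359115635655.

33819732719881270820297640, 4894196422205298253024980, 596287888163635369624650, 61445535102359115635655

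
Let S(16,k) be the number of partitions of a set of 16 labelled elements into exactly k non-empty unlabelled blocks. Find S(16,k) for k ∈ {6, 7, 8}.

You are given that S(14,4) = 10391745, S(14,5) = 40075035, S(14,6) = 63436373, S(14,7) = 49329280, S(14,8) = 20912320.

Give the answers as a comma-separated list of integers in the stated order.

i=15: T(15,5)=10391745+5·40075035=210766920 | T(15,6)=40075035+6·63436373=420693273 | T(15,7)=63436373+7·49329280=408741333 | T(15,8)=49329280+8·20912320=216627840
i=16: T(16,6)=210766920+6·420693273=2734926558 | T(16,7)=420693273+7·408741333=3281882604 | T(16,8)=408741333+8·216627840=2141764053
Read S(16,6) = 2734926558, S(16,7) = 3281882604, S(16,8) = 2141764053.

2734926558, 3281882604, 2141764053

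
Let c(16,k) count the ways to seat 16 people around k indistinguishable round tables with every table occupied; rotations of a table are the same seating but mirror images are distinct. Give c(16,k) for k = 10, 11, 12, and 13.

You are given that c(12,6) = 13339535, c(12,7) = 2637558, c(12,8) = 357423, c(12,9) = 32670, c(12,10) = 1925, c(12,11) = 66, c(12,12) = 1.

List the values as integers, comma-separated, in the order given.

r13: T_13,7=12×2637558+13339535=44990231; T_13,8=12×357423+2637558=6926634; T_13,9=12×32670+357423=749463; T_13,10=12×1925+32670=55770; T_13,11=12×66+1925=2717; T_13,12=12×1+66=78; T_13,13=12×0+1=1
r14: T_14,8=13×6926634+44990231=135036473; T_14,9=13×749463+6926634=16669653; T_14,10=13×55770+749463=1474473; T_14,11=13×2717+55770=91091; T_14,12=13×78+2717=3731; T_14,13=13×1+78=91
r15: T_15,9=14×16669653+135036473=368411615; T_15,10=14×1474473+16669653=37312275; T_15,11=14×91091+1474473=2749747; T_15,12=14×3731+91091=143325; T_15,13=14×91+3731=5005
r16: T_16,10=15×37312275+368411615=928095740; T_16,11=15×2749747+37312275=78558480; T_16,12=15×143325+2749747=4899622; T_16,13=15×5005+143325=218400
Read c(16,10) = 928095740, c(16,11) = 78558480, c(16,12) = 4899622, c(16,13) = 218400.

928095740, 78558480, 4899622, 218400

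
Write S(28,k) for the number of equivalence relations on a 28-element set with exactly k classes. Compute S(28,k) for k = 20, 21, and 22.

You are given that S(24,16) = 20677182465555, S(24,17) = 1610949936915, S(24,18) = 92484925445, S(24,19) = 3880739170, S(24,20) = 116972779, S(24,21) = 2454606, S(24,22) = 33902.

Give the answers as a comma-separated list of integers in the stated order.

[25] T[25,17]:17*1610949936915+20677182465555=48063331393110 · T[25,18]:18*92484925445+1610949936915=3275678594925 · T[25,19]:19*3880739170+92484925445=166218969675 · T[25,20]:20*116972779+3880739170=6220194750 · T[25,21]:21*2454606+116972779=168519505 · T[25,22]:22*33902+2454606=3200450
[26] T[26,18]:18*3275678594925+48063331393110=107025546101760 · T[26,19]:19*166218969675+3275678594925=6433839018750 · T[26,20]:20*6220194750+166218969675=290622864675 · T[26,21]:21*168519505+6220194750=9759104355 · T[26,22]:22*3200450+168519505=238929405
[27] T[27,19]:19*6433839018750+107025546101760=229268487458010 · T[27,20]:20*290622864675+6433839018750=12246296312250 · T[27,21]:21*9759104355+290622864675=495564056130 · T[27,22]:22*238929405+9759104355=15015551265
[28] T[28,20]:20*12246296312250+229268487458010=474194413703010 · T[28,21]:21*495564056130+12246296312250=22653141490980 · T[28,22]:22*15015551265+495564056130=825906183960
Read S(28,20) = 474194413703010, S(28,21) = 22653141490980, S(28,22) = 825906183960.

474194413703010, 22653141490980, 825906183960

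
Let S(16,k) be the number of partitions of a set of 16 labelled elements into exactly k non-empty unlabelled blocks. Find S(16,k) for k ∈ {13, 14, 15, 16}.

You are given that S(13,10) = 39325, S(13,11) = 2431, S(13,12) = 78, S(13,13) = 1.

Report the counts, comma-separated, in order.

@14  (14,11):2431·11+39325→66066, (14,12):78·12+2431→3367, (14,13):1·13+78→91, (14,14):0·14+1→1
@15  (15,12):3367·12+66066→106470, (15,13):91·13+3367→4550, (15,14):1·14+91→105, (15,15):0·15+1→1
@16  (16,13):4550·13+106470→165620, (16,14):105·14+4550→6020, (16,15):1·15+105→120, (16,16):0·16+1→1
Read S(16,13) = 165620, S(16,14) = 6020, S(16,15) = 120, S(16,16) = 1.

165620, 6020, 120, 1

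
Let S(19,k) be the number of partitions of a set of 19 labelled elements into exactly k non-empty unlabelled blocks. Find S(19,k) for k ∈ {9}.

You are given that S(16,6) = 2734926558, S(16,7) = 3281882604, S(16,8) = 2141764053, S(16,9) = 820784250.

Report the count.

1144614626805

r17: T_17,7=7×3281882604+2734926558=25708104786; T_17,8=8×2141764053+3281882604=20415995028; T_17,9=9×820784250+2141764053=9528822303
r18: T_18,8=8×20415995028+25708104786=189036065010; T_18,9=9×9528822303+20415995028=106175395755
r19: T_19,9=9×106175395755+189036065010=1144614626805
Read S(19,9) = 1144614626805.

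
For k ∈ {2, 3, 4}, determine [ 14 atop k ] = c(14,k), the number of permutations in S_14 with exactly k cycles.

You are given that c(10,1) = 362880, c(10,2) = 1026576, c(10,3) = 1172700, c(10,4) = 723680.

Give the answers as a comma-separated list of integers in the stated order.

19802759040, 26596717056, 20313753096

[11] T[11,1]:10*362880+0=3628800 · T[11,2]:10*1026576+362880=10628640 · T[11,3]:10*1172700+1026576=12753576 · T[11,4]:10*723680+1172700=8409500
[12] T[12,1]:11*3628800+0=39916800 · T[12,2]:11*10628640+3628800=120543840 · T[12,3]:11*12753576+10628640=150917976 · T[12,4]:11*8409500+12753576=105258076
[13] T[13,1]:12*39916800+0=479001600 · T[13,2]:12*120543840+39916800=1486442880 · T[13,3]:12*150917976+120543840=1931559552 · T[13,4]:12*105258076+150917976=1414014888
[14] T[14,2]:13*1486442880+479001600=19802759040 · T[14,3]:13*1931559552+1486442880=26596717056 · T[14,4]:13*1414014888+1931559552=20313753096
Read c(14,2) = 19802759040, c(14,3) = 26596717056, c(14,4) = 20313753096.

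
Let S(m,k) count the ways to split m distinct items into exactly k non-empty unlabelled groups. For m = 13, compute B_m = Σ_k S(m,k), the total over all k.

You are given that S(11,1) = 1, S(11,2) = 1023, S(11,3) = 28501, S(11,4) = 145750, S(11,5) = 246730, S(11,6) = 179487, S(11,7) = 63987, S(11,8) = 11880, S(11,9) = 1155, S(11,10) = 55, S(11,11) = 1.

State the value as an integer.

27644437

i=12: T(12,1)=0+1·1=1 | T(12,2)=1+2·1023=2047 | T(12,3)=1023+3·28501=86526 | T(12,4)=28501+4·145750=611501 | T(12,5)=145750+5·246730=1379400 | T(12,6)=246730+6·179487=1323652 | T(12,7)=179487+7·63987=627396 | T(12,8)=63987+8·11880=159027 | T(12,9)=11880+9·1155=22275 | T(12,10)=1155+10·55=1705 | T(12,11)=55+11·1=66 | T(12,12)=1+12·0=1
i=13: T(13,1)=0+1·1=1 | T(13,2)=1+2·2047=4095 | T(13,3)=2047+3·86526=261625 | T(13,4)=86526+4·611501=2532530 | T(13,5)=611501+5·1379400=7508501 | T(13,6)=1379400+6·1323652=9321312 | T(13,7)=1323652+7·627396=5715424 | T(13,8)=627396+8·159027=1899612 | T(13,9)=159027+9·22275=359502 | T(13,10)=22275+10·1705=39325 | T(13,11)=1705+11·66=2431 | T(13,12)=66+12·1=78 | T(13,13)=1+13·0=1
B_13 = ΣS(13,k) = 1+4095+261625+2532530+7508501+9321312+5715424+1899612+359502+39325+2431+78+1 = 27644437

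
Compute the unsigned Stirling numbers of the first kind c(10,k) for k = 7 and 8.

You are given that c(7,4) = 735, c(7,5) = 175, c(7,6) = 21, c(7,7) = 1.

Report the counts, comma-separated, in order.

9450, 870

@8  (8,5):175·7+735→1960, (8,6):21·7+175→322, (8,7):1·7+21→28, (8,8):0·7+1→1
@9  (9,6):322·8+1960→4536, (9,7):28·8+322→546, (9,8):1·8+28→36
@10  (10,7):546·9+4536→9450, (10,8):36·9+546→870
Read c(10,7) = 9450, c(10,8) = 870.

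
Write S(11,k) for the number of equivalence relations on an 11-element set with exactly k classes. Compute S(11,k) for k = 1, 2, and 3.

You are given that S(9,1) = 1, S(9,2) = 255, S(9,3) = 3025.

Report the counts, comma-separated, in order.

1, 1023, 28501

i=10: T(10,1)=0+1·1=1 | T(10,2)=1+2·255=511 | T(10,3)=255+3·3025=9330
i=11: T(11,1)=0+1·1=1 | T(11,2)=1+2·511=1023 | T(11,3)=511+3·9330=28501
Read S(11,1) = 1, S(11,2) = 1023, S(11,3) = 28501.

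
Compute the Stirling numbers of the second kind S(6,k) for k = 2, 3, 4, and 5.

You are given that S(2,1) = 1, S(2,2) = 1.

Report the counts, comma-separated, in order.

31, 90, 65, 15

i=3: T(3,1)=0+1·1=1 | T(3,2)=1+2·1=3 | T(3,3)=1+3·0=1
i=4: T(4,1)=0+1·1=1 | T(4,2)=1+2·3=7 | T(4,3)=3+3·1=6 | T(4,4)=1+4·0=1
i=5: T(5,1)=0+1·1=1 | T(5,2)=1+2·7=15 | T(5,3)=7+3·6=25 | T(5,4)=6+4·1=10 | T(5,5)=1+5·0=1
i=6: T(6,2)=1+2·15=31 | T(6,3)=15+3·25=90 | T(6,4)=25+4·10=65 | T(6,5)=10+5·1=15
Read S(6,2) = 31, S(6,3) = 90, S(6,4) = 65, S(6,5) = 15.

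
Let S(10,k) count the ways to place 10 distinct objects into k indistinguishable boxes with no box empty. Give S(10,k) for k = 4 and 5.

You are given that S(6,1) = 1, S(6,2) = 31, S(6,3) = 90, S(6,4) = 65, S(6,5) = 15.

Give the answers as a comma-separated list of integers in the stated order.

34105, 42525

i=7: T(7,1)=0+1·1=1 | T(7,2)=1+2·31=63 | T(7,3)=31+3·90=301 | T(7,4)=90+4·65=350 | T(7,5)=65+5·15=140
i=8: T(8,2)=1+2·63=127 | T(8,3)=63+3·301=966 | T(8,4)=301+4·350=1701 | T(8,5)=350+5·140=1050
i=9: T(9,3)=127+3·966=3025 | T(9,4)=966+4·1701=7770 | T(9,5)=1701+5·1050=6951
i=10: T(10,4)=3025+4·7770=34105 | T(10,5)=7770+5·6951=42525
Read S(10,4) = 34105, S(10,5) = 42525.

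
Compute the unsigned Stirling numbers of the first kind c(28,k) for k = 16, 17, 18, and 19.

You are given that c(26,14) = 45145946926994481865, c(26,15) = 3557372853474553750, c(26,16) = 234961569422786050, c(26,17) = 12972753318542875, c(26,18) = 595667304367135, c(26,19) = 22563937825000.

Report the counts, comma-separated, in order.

r27: T_27,15=26×3557372853474553750+45145946926994481865=137637641117332879365; T_27,16=26×234961569422786050+3557372853474553750=9666373658466991050; T_27,17=26×12972753318542875+234961569422786050=572253155704900800; T_27,18=26×595667304367135+12972753318542875=28460103232088385; T_27,19=26×22563937825000+595667304367135=1182329687817135
r28: T_28,16=27×9666373658466991050+137637641117332879365=398629729895941637715; T_28,17=27×572253155704900800+9666373658466991050=25117208862499312650; T_28,18=27×28460103232088385+572253155704900800=1340675942971287195; T_28,19=27×1182329687817135+28460103232088385=60383004803151030
Read c(28,16) = 398629729895941637715, c(28,17) = 25117208862499312650, c(28,18) = 1340675942971287195, c(28,19) = 60383004803151030.

398629729895941637715, 25117208862499312650, 1340675942971287195, 60383004803151030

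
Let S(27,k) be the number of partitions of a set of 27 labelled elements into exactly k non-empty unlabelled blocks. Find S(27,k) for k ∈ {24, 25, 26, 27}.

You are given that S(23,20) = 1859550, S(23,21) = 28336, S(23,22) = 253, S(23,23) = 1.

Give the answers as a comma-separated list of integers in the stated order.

@24  (24,21):28336·21+1859550→2454606, (24,22):253·22+28336→33902, (24,23):1·23+253→276, (24,24):0·24+1→1
@25  (25,22):33902·22+2454606→3200450, (25,23):276·23+33902→40250, (25,24):1·24+276→300, (25,25):0·25+1→1
@26  (26,23):40250·23+3200450→4126200, (26,24):300·24+40250→47450, (26,25):1·25+300→325, (26,26):0·26+1→1
@27  (27,24):47450·24+4126200→5265000, (27,25):325·25+47450→55575, (27,26):1·26+325→351, (27,27):0·27+1→1
Read S(27,24) = 5265000, S(27,25) = 55575, S(27,26) = 351, S(27,27) = 1.

5265000, 55575, 351, 1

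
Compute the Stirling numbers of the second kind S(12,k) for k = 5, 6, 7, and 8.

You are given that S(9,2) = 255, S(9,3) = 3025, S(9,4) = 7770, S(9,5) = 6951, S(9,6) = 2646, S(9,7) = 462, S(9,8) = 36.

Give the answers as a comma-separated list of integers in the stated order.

1379400, 1323652, 627396, 159027

[10] T[10,3]:3*3025+255=9330 · T[10,4]:4*7770+3025=34105 · T[10,5]:5*6951+7770=42525 · T[10,6]:6*2646+6951=22827 · T[10,7]:7*462+2646=5880 · T[10,8]:8*36+462=750
[11] T[11,4]:4*34105+9330=145750 · T[11,5]:5*42525+34105=246730 · T[11,6]:6*22827+42525=179487 · T[11,7]:7*5880+22827=63987 · T[11,8]:8*750+5880=11880
[12] T[12,5]:5*246730+145750=1379400 · T[12,6]:6*179487+246730=1323652 · T[12,7]:7*63987+179487=627396 · T[12,8]:8*11880+63987=159027
Read S(12,5) = 1379400, S(12,6) = 1323652, S(12,7) = 627396, S(12,8) = 159027.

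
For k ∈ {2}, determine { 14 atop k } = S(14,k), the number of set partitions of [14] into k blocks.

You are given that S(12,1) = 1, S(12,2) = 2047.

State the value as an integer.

8191

row 13: T[13][1]=1·1+0=1  T[13][2]=2·2047+1=4095
row 14: T[14][2]=2·4095+1=8191
Read S(14,2) = 8191.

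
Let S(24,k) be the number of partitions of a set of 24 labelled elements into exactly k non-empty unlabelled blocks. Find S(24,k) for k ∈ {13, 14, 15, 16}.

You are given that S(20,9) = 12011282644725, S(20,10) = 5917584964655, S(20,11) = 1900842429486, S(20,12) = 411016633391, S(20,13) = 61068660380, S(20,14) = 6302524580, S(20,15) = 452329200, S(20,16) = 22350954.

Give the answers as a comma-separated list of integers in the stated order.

6888836057922000, 1362091021641000, 195820242247080, 20677182465555

r21: T_21,10=10×5917584964655+12011282644725=71187132291275; T_21,11=11×1900842429486+5917584964655=26826851689001; T_21,12=12×411016633391+1900842429486=6833042030178; T_21,13=13×61068660380+411016633391=1204909218331; T_21,14=14×6302524580+61068660380=149304004500; T_21,15=15×452329200+6302524580=13087462580; T_21,16=16×22350954+452329200=809944464
r22: T_22,11=11×26826851689001+71187132291275=366282500870286; T_22,12=12×6833042030178+26826851689001=108823356051137; T_22,13=13×1204909218331+6833042030178=22496861868481; T_22,14=14×149304004500+1204909218331=3295165281331; T_22,15=15×13087462580+149304004500=345615943200; T_22,16=16×809944464+13087462580=26046574004
r23: T_23,12=12×108823356051137+366282500870286=1672162773483930; T_23,13=13×22496861868481+108823356051137=401282560341390; T_23,14=14×3295165281331+22496861868481=68629175807115; T_23,15=15×345615943200+3295165281331=8479404429331; T_23,16=16×26046574004+345615943200=762361127264
r24: T_24,13=13×401282560341390+1672162773483930=6888836057922000; T_24,14=14×68629175807115+401282560341390=1362091021641000; T_24,15=15×8479404429331+68629175807115=195820242247080; T_24,16=16×762361127264+8479404429331=20677182465555
Read S(24,13) = 6888836057922000, S(24,14) = 1362091021641000, S(24,15) = 195820242247080, S(24,16) = 20677182465555.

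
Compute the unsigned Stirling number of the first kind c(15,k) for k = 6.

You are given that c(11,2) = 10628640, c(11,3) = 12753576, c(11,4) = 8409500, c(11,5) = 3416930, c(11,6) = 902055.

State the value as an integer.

56663366760

[12] T[12,3]:11*12753576+10628640=150917976 · T[12,4]:11*8409500+12753576=105258076 · T[12,5]:11*3416930+8409500=45995730 · T[12,6]:11*902055+3416930=13339535
[13] T[13,4]:12*105258076+150917976=1414014888 · T[13,5]:12*45995730+105258076=657206836 · T[13,6]:12*13339535+45995730=206070150
[14] T[14,5]:13*657206836+1414014888=9957703756 · T[14,6]:13*206070150+657206836=3336118786
[15] T[15,6]:14*3336118786+9957703756=56663366760
Read c(15,6) = 56663366760.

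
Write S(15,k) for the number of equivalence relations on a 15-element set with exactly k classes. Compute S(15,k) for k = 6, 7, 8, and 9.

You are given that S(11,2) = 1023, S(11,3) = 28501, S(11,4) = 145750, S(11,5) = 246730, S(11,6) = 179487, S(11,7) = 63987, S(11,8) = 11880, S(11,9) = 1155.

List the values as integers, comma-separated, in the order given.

420693273, 408741333, 216627840, 67128490

i=12: T(12,3)=1023+3·28501=86526 | T(12,4)=28501+4·145750=611501 | T(12,5)=145750+5·246730=1379400 | T(12,6)=246730+6·179487=1323652 | T(12,7)=179487+7·63987=627396 | T(12,8)=63987+8·11880=159027 | T(12,9)=11880+9·1155=22275
i=13: T(13,4)=86526+4·611501=2532530 | T(13,5)=611501+5·1379400=7508501 | T(13,6)=1379400+6·1323652=9321312 | T(13,7)=1323652+7·627396=5715424 | T(13,8)=627396+8·159027=1899612 | T(13,9)=159027+9·22275=359502
i=14: T(14,5)=2532530+5·7508501=40075035 | T(14,6)=7508501+6·9321312=63436373 | T(14,7)=9321312+7·5715424=49329280 | T(14,8)=5715424+8·1899612=20912320 | T(14,9)=1899612+9·359502=5135130
i=15: T(15,6)=40075035+6·63436373=420693273 | T(15,7)=63436373+7·49329280=408741333 | T(15,8)=49329280+8·20912320=216627840 | T(15,9)=20912320+9·5135130=67128490
Read S(15,6) = 420693273, S(15,7) = 408741333, S(15,8) = 216627840, S(15,9) = 67128490.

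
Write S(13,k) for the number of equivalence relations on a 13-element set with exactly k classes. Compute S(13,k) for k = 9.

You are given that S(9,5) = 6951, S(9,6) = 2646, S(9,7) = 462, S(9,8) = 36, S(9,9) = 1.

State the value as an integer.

359502

i=10: T(10,6)=6951+6·2646=22827 | T(10,7)=2646+7·462=5880 | T(10,8)=462+8·36=750 | T(10,9)=36+9·1=45
i=11: T(11,7)=22827+7·5880=63987 | T(11,8)=5880+8·750=11880 | T(11,9)=750+9·45=1155
i=12: T(12,8)=63987+8·11880=159027 | T(12,9)=11880+9·1155=22275
i=13: T(13,9)=159027+9·22275=359502
Read S(13,9) = 359502.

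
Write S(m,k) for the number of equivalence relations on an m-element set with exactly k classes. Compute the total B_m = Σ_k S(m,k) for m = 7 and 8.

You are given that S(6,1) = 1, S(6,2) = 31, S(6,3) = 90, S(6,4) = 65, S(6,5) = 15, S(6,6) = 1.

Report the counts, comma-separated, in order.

[7] T[7,1]:1*1+0=1 · T[7,2]:2*31+1=63 · T[7,3]:3*90+31=301 · T[7,4]:4*65+90=350 · T[7,5]:5*15+65=140 · T[7,6]:6*1+15=21 · T[7,7]:7*0+1=1
[8] T[8,1]:1*1+0=1 · T[8,2]:2*63+1=127 · T[8,3]:3*301+63=966 · T[8,4]:4*350+301=1701 · T[8,5]:5*140+350=1050 · T[8,6]:6*21+140=266 · T[8,7]:7*1+21=28 · T[8,8]:8*0+1=1
B_7 = ΣS(7,k) = 1+63+301+350+140+21+1 = 877
B_8 = ΣS(8,k) = 1+127+966+1701+1050+266+28+1 = 4140

877, 4140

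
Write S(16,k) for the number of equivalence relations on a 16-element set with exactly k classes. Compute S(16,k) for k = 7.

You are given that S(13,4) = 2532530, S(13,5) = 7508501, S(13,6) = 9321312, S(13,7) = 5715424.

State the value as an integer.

3281882604

r14: T_14,5=5×7508501+2532530=40075035; T_14,6=6×9321312+7508501=63436373; T_14,7=7×5715424+9321312=49329280
r15: T_15,6=6×63436373+40075035=420693273; T_15,7=7×49329280+63436373=408741333
r16: T_16,7=7×408741333+420693273=3281882604
Read S(16,7) = 3281882604.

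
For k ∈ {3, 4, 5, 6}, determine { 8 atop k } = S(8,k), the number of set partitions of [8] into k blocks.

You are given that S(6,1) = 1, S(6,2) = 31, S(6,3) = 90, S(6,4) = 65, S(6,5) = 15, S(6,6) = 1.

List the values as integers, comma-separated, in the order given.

966, 1701, 1050, 266

i=7: T(7,2)=1+2·31=63 | T(7,3)=31+3·90=301 | T(7,4)=90+4·65=350 | T(7,5)=65+5·15=140 | T(7,6)=15+6·1=21
i=8: T(8,3)=63+3·301=966 | T(8,4)=301+4·350=1701 | T(8,5)=350+5·140=1050 | T(8,6)=140+6·21=266
Read S(8,3) = 966, S(8,4) = 1701, S(8,5) = 1050, S(8,6) = 266.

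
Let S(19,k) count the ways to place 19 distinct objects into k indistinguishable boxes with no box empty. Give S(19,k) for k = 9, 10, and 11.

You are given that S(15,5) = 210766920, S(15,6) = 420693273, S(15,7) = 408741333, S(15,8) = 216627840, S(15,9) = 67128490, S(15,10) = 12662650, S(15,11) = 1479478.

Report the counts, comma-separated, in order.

row 16: T[16][6]=6·420693273+210766920=2734926558  T[16][7]=7·408741333+420693273=3281882604  T[16][8]=8·216627840+408741333=2141764053  T[16][9]=9·67128490+216627840=820784250  T[16][10]=10·12662650+67128490=193754990  T[16][11]=11·1479478+12662650=28936908
row 17: T[17][7]=7·3281882604+2734926558=25708104786  T[17][8]=8·2141764053+3281882604=20415995028  T[17][9]=9·820784250+2141764053=9528822303  T[17][10]=10·193754990+820784250=2758334150  T[17][11]=11·28936908+193754990=512060978
row 18: T[18][8]=8·20415995028+25708104786=189036065010  T[18][9]=9·9528822303+20415995028=106175395755  T[18][10]=10·2758334150+9528822303=37112163803  T[18][11]=11·512060978+2758334150=8391004908
row 19: T[19][9]=9·106175395755+189036065010=1144614626805  T[19][10]=10·37112163803+106175395755=477297033785  T[19][11]=11·8391004908+37112163803=129413217791
Read S(19,9) = 1144614626805, S(19,10) = 477297033785, S(19,11) = 129413217791.

1144614626805, 477297033785, 129413217791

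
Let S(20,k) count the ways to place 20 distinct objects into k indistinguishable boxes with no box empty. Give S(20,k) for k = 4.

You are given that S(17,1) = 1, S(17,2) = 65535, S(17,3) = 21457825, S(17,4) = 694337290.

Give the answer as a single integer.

45232115901

r18: T_18,2=2×65535+1=131071; T_18,3=3×21457825+65535=64439010; T_18,4=4×694337290+21457825=2798806985
r19: T_19,3=3×64439010+131071=193448101; T_19,4=4×2798806985+64439010=11259666950
r20: T_20,4=4×11259666950+193448101=45232115901
Read S(20,4) = 45232115901.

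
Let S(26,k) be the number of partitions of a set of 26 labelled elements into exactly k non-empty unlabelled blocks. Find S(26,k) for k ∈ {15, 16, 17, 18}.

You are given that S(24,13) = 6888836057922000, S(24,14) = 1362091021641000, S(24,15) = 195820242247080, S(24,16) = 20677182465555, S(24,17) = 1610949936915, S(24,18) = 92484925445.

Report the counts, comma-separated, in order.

@25  (25,14):1362091021641000·14+6888836057922000→25958110360896000, (25,15):195820242247080·15+1362091021641000→4299394655347200, (25,16):20677182465555·16+195820242247080→526655161695960, (25,17):1610949936915·17+20677182465555→48063331393110, (25,18):92484925445·18+1610949936915→3275678594925
@26  (26,15):4299394655347200·15+25958110360896000→90449030191104000, (26,16):526655161695960·16+4299394655347200→12725877242482560, (26,17):48063331393110·17+526655161695960→1343731795378830, (26,18):3275678594925·18+48063331393110→107025546101760
Read S(26,15) = 90449030191104000, S(26,16) = 12725877242482560, S(26,17) = 1343731795378830, S(26,18) = 107025546101760.

90449030191104000, 12725877242482560, 1343731795378830, 107025546101760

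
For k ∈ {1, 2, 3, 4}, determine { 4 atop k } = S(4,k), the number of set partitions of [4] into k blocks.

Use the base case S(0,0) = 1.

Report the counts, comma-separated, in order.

[1] T[1,1]:1*0+1=1
[2] T[2,1]:1*1+0=1 · T[2,2]:2*0+1=1
[3] T[3,1]:1*1+0=1 · T[3,2]:2*1+1=3 · T[3,3]:3*0+1=1
[4] T[4,1]:1*1+0=1 · T[4,2]:2*3+1=7 · T[4,3]:3*1+3=6 · T[4,4]:4*0+1=1
Read S(4,1) = 1, S(4,2) = 7, S(4,3) = 6, S(4,4) = 1.

1, 7, 6, 1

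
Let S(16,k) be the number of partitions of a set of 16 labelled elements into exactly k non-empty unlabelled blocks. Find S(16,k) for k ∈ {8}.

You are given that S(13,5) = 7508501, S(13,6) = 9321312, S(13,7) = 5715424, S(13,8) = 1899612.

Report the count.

2141764053

row 14: T[14][6]=6·9321312+7508501=63436373  T[14][7]=7·5715424+9321312=49329280  T[14][8]=8·1899612+5715424=20912320
row 15: T[15][7]=7·49329280+63436373=408741333  T[15][8]=8·20912320+49329280=216627840
row 16: T[16][8]=8·216627840+408741333=2141764053
Read S(16,8) = 2141764053.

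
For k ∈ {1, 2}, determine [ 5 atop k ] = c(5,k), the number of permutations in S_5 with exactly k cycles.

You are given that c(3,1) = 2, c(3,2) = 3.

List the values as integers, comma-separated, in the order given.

r4: T_4,1=3×2+0=6; T_4,2=3×3+2=11
r5: T_5,1=4×6+0=24; T_5,2=4×11+6=50
Read c(5,1) = 24, c(5,2) = 50.

24, 50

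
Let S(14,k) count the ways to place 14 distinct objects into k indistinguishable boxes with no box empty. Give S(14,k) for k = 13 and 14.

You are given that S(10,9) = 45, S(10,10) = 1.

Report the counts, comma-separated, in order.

91, 1

[11] T[11,10]:10*1+45=55 · T[11,11]:11*0+1=1
[12] T[12,11]:11*1+55=66 · T[12,12]:12*0+1=1
[13] T[13,12]:12*1+66=78 · T[13,13]:13*0+1=1
[14] T[14,13]:13*1+78=91 · T[14,14]:14*0+1=1
Read S(14,13) = 91, S(14,14) = 1.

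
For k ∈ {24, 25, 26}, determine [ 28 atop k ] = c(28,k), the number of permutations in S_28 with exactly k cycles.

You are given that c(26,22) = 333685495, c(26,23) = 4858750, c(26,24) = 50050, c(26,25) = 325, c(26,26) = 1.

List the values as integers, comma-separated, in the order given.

@27  (27,23):4858750·26+333685495→460012995, (27,24):50050·26+4858750→6160050, (27,25):325·26+50050→58500, (27,26):1·26+325→351
@28  (28,24):6160050·27+460012995→626334345, (28,25):58500·27+6160050→7739550, (28,26):351·27+58500→67977
Read c(28,24) = 626334345, c(28,25) = 7739550, c(28,26) = 67977.

626334345, 7739550, 67977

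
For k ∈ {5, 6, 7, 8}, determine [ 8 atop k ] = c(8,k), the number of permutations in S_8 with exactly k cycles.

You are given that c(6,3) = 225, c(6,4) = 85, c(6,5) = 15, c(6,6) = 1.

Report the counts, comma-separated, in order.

row 7: T[7][4]=6·85+225=735  T[7][5]=6·15+85=175  T[7][6]=6·1+15=21  T[7][7]=6·0+1=1
row 8: T[8][5]=7·175+735=1960  T[8][6]=7·21+175=322  T[8][7]=7·1+21=28  T[8][8]=7·0+1=1
Read c(8,5) = 1960, c(8,6) = 322, c(8,7) = 28, c(8,8) = 1.

1960, 322, 28, 1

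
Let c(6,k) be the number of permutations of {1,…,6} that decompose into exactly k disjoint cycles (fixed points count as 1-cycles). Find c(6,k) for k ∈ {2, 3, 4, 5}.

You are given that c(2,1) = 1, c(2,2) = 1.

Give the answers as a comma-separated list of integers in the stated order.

274, 225, 85, 15

@3  (3,1):1·2+0→2, (3,2):1·2+1→3, (3,3):0·2+1→1
@4  (4,1):2·3+0→6, (4,2):3·3+2→11, (4,3):1·3+3→6, (4,4):0·3+1→1
@5  (5,1):6·4+0→24, (5,2):11·4+6→50, (5,3):6·4+11→35, (5,4):1·4+6→10, (5,5):0·4+1→1
@6  (6,2):50·5+24→274, (6,3):35·5+50→225, (6,4):10·5+35→85, (6,5):1·5+10→15
Read c(6,2) = 274, c(6,3) = 225, c(6,4) = 85, c(6,5) = 15.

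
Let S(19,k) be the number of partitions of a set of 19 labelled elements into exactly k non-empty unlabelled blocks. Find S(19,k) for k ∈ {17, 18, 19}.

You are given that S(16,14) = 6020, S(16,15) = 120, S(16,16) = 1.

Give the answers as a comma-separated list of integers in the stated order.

i=17: T(17,15)=6020+15·120=7820 | T(17,16)=120+16·1=136 | T(17,17)=1+17·0=1
i=18: T(18,16)=7820+16·136=9996 | T(18,17)=136+17·1=153 | T(18,18)=1+18·0=1
i=19: T(19,17)=9996+17·153=12597 | T(19,18)=153+18·1=171 | T(19,19)=1+19·0=1
Read S(19,17) = 12597, S(19,18) = 171, S(19,19) = 1.

12597, 171, 1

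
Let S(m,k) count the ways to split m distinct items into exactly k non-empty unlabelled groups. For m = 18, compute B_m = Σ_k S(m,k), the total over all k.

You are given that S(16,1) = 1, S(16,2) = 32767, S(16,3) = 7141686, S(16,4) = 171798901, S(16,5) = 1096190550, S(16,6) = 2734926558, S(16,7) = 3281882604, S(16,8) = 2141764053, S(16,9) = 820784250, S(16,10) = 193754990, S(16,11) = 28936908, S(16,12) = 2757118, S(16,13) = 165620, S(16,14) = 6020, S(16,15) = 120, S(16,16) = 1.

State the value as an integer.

682076806159

[17] T[17,1]:1*1+0=1 · T[17,2]:2*32767+1=65535 · T[17,3]:3*7141686+32767=21457825 · T[17,4]:4*171798901+7141686=694337290 · T[17,5]:5*1096190550+171798901=5652751651 · T[17,6]:6*2734926558+1096190550=17505749898 · T[17,7]:7*3281882604+2734926558=25708104786 · T[17,8]:8*2141764053+3281882604=20415995028 · T[17,9]:9*820784250+2141764053=9528822303 · T[17,10]:10*193754990+820784250=2758334150 · T[17,11]:11*28936908+193754990=512060978 · T[17,12]:12*2757118+28936908=62022324 · T[17,13]:13*165620+2757118=4910178 · T[17,14]:14*6020+165620=249900 · T[17,15]:15*120+6020=7820 · T[17,16]:16*1+120=136 · T[17,17]:17*0+1=1
[18] T[18,1]:1*1+0=1 · T[18,2]:2*65535+1=131071 · T[18,3]:3*21457825+65535=64439010 · T[18,4]:4*694337290+21457825=2798806985 · T[18,5]:5*5652751651+694337290=28958095545 · T[18,6]:6*17505749898+5652751651=110687251039 · T[18,7]:7*25708104786+17505749898=197462483400 · T[18,8]:8*20415995028+25708104786=189036065010 · T[18,9]:9*9528822303+20415995028=106175395755 · T[18,10]:10*2758334150+9528822303=37112163803 · T[18,11]:11*512060978+2758334150=8391004908 · T[18,12]:12*62022324+512060978=1256328866 · T[18,13]:13*4910178+62022324=125854638 · T[18,14]:14*249900+4910178=8408778 · T[18,15]:15*7820+249900=367200 · T[18,16]:16*136+7820=9996 · T[18,17]:17*1+136=153 · T[18,18]:18*0+1=1
B_18 = ΣS(18,k) = 1+131071+64439010+2798806985+28958095545+110687251039+197462483400+189036065010+106175395755+37112163803+8391004908+1256328866+125854638+8408778+367200+9996+153+1 = 682076806159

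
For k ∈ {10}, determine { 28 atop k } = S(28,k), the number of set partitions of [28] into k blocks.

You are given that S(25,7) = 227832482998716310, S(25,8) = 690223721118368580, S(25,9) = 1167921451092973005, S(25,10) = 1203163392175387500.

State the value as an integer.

@26  (26,8):690223721118368580·8+227832482998716310→5749622251945664950, (26,9):1167921451092973005·9+690223721118368580→11201516780955125625, (26,10):1203163392175387500·10+1167921451092973005→13199555372846848005
@27  (27,9):11201516780955125625·9+5749622251945664950→106563273280541795575, (27,10):13199555372846848005·10+11201516780955125625→143197070509423605675
@28  (28,10):143197070509423605675·10+106563273280541795575→1538533978374777852325
Read S(28,10) = 1538533978374777852325.

1538533978374777852325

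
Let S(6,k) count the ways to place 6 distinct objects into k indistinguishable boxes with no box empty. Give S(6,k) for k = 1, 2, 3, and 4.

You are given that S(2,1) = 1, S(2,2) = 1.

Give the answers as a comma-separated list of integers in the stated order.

@3  (3,1):1·1+0→1, (3,2):1·2+1→3, (3,3):0·3+1→1
@4  (4,1):1·1+0→1, (4,2):3·2+1→7, (4,3):1·3+3→6, (4,4):0·4+1→1
@5  (5,1):1·1+0→1, (5,2):7·2+1→15, (5,3):6·3+7→25, (5,4):1·4+6→10
@6  (6,1):1·1+0→1, (6,2):15·2+1→31, (6,3):25·3+15→90, (6,4):10·4+25→65
Read S(6,1) = 1, S(6,2) = 31, S(6,3) = 90, S(6,4) = 65.

1, 31, 90, 65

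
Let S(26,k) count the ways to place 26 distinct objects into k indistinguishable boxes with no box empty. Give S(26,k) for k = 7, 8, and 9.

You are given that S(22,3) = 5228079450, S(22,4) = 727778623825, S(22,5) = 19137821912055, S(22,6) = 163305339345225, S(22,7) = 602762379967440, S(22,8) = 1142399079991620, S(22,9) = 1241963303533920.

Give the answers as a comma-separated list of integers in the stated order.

1631853797991016600, 5749622251945664950, 11201516780955125625

@23  (23,4):727778623825·4+5228079450→2916342574750, (23,5):19137821912055·5+727778623825→96416888184100, (23,6):163305339345225·6+19137821912055→998969857983405, (23,7):602762379967440·7+163305339345225→4382641999117305, (23,8):1142399079991620·8+602762379967440→9741955019900400, (23,9):1241963303533920·9+1142399079991620→12320068811796900
@24  (24,5):96416888184100·5+2916342574750→485000783495250, (24,6):998969857983405·6+96416888184100→6090236036084530, (24,7):4382641999117305·7+998969857983405→31677463851804540, (24,8):9741955019900400·8+4382641999117305→82318282158320505, (24,9):12320068811796900·9+9741955019900400→120622574326072500
@25  (25,6):6090236036084530·6+485000783495250→37026417000002430, (25,7):31677463851804540·7+6090236036084530→227832482998716310, (25,8):82318282158320505·8+31677463851804540→690223721118368580, (25,9):120622574326072500·9+82318282158320505→1167921451092973005
@26  (26,7):227832482998716310·7+37026417000002430→1631853797991016600, (26,8):690223721118368580·8+227832482998716310→5749622251945664950, (26,9):1167921451092973005·9+690223721118368580→11201516780955125625
Read S(26,7) = 1631853797991016600, S(26,8) = 5749622251945664950, S(26,9) = 11201516780955125625.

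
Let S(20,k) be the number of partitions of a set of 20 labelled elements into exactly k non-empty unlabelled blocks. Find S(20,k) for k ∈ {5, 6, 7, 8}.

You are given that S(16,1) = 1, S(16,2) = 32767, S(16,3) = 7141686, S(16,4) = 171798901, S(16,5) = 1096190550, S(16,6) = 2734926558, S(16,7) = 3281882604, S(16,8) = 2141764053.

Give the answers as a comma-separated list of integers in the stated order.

749206090500, 4306078895384, 11143554045652, 15170932662679

row 17: T[17][2]=2·32767+1=65535  T[17][3]=3·7141686+32767=21457825  T[17][4]=4·171798901+7141686=694337290  T[17][5]=5·1096190550+171798901=5652751651  T[17][6]=6·2734926558+1096190550=17505749898  T[17][7]=7·3281882604+2734926558=25708104786  T[17][8]=8·2141764053+3281882604=20415995028
row 18: T[18][3]=3·21457825+65535=64439010  T[18][4]=4·694337290+21457825=2798806985  T[18][5]=5·5652751651+694337290=28958095545  T[18][6]=6·17505749898+5652751651=110687251039  T[18][7]=7·25708104786+17505749898=197462483400  T[18][8]=8·20415995028+25708104786=189036065010
row 19: T[19][4]=4·2798806985+64439010=11259666950  T[19][5]=5·28958095545+2798806985=147589284710  T[19][6]=6·110687251039+28958095545=693081601779  T[19][7]=7·197462483400+110687251039=1492924634839  T[19][8]=8·189036065010+197462483400=1709751003480
row 20: T[20][5]=5·147589284710+11259666950=749206090500  T[20][6]=6·693081601779+147589284710=4306078895384  T[20][7]=7·1492924634839+693081601779=11143554045652  T[20][8]=8·1709751003480+1492924634839=15170932662679
Read S(20,5) = 749206090500, S(20,6) = 4306078895384, S(20,7) = 11143554045652, S(20,8) = 15170932662679.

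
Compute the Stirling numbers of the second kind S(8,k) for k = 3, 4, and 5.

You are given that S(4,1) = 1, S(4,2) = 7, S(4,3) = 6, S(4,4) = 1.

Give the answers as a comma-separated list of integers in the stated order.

966, 1701, 1050

@5  (5,1):1·1+0→1, (5,2):7·2+1→15, (5,3):6·3+7→25, (5,4):1·4+6→10, (5,5):0·5+1→1
@6  (6,1):1·1+0→1, (6,2):15·2+1→31, (6,3):25·3+15→90, (6,4):10·4+25→65, (6,5):1·5+10→15
@7  (7,2):31·2+1→63, (7,3):90·3+31→301, (7,4):65·4+90→350, (7,5):15·5+65→140
@8  (8,3):301·3+63→966, (8,4):350·4+301→1701, (8,5):140·5+350→1050
Read S(8,3) = 966, S(8,4) = 1701, S(8,5) = 1050.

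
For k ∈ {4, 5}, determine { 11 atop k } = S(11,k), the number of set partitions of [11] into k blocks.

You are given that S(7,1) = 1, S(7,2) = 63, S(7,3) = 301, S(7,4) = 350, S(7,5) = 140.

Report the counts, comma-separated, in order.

145750, 246730

r8: T_8,1=1×1+0=1; T_8,2=2×63+1=127; T_8,3=3×301+63=966; T_8,4=4×350+301=1701; T_8,5=5×140+350=1050
r9: T_9,2=2×127+1=255; T_9,3=3×966+127=3025; T_9,4=4×1701+966=7770; T_9,5=5×1050+1701=6951
r10: T_10,3=3×3025+255=9330; T_10,4=4×7770+3025=34105; T_10,5=5×6951+7770=42525
r11: T_11,4=4×34105+9330=145750; T_11,5=5×42525+34105=246730
Read S(11,4) = 145750, S(11,5) = 246730.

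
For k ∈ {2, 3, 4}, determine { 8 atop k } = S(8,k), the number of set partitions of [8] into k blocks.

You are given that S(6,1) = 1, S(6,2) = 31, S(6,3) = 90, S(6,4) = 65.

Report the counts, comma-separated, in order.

row 7: T[7][1]=1·1+0=1  T[7][2]=2·31+1=63  T[7][3]=3·90+31=301  T[7][4]=4·65+90=350
row 8: T[8][2]=2·63+1=127  T[8][3]=3·301+63=966  T[8][4]=4·350+301=1701
Read S(8,2) = 127, S(8,3) = 966, S(8,4) = 1701.

127, 966, 1701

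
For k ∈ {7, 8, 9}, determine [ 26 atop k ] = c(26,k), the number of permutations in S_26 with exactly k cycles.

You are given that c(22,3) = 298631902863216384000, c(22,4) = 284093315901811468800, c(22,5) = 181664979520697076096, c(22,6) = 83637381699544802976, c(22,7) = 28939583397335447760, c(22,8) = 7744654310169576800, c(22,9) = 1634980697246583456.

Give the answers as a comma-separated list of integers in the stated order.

13746468217967926978680000, 4144457803247115877036800, 1001369304512841374110000

row 23: T[23][4]=22·284093315901811468800+298631902863216384000=6548684852703068697600  T[23][5]=22·181664979520697076096+284093315901811468800=4280722865357147142912  T[23][6]=22·83637381699544802976+181664979520697076096=2021687376910682741568  T[23][7]=22·28939583397335447760+83637381699544802976=720308216440924653696  T[23][8]=22·7744654310169576800+28939583397335447760=199321978221066137360  T[23][9]=22·1634980697246583456+7744654310169576800=43714229649594412832
row 24: T[24][5]=23·4280722865357147142912+6548684852703068697600=105005310755917452984576  T[24][6]=23·2021687376910682741568+4280722865357147142912=50779532534302850198976  T[24][7]=23·720308216440924653696+2021687376910682741568=18588776355051949776576  T[24][8]=23·199321978221066137360+720308216440924653696=5304713715525445812976  T[24][9]=23·43714229649594412832+199321978221066137360=1204749260161737632496
row 25: T[25][6]=24·50779532534302850198976+105005310755917452984576=1323714091579185857760000  T[25][7]=24·18588776355051949776576+50779532534302850198976=496910165055549644836800  T[25][8]=24·5304713715525445812976+18588776355051949776576=145901905527662649288000  T[25][9]=24·1204749260161737632496+5304713715525445812976=34218695959407148992880
row 26: T[26][7]=25·496910165055549644836800+1323714091579185857760000=13746468217967926978680000  T[26][8]=25·145901905527662649288000+496910165055549644836800=4144457803247115877036800  T[26][9]=25·34218695959407148992880+145901905527662649288000=1001369304512841374110000
Read c(26,7) = 13746468217967926978680000, c(26,8) = 4144457803247115877036800, c(26,9) = 1001369304512841374110000.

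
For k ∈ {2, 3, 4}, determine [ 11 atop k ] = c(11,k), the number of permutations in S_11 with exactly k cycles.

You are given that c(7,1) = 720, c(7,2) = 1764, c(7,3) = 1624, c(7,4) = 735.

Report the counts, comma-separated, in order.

10628640, 12753576, 8409500

[8] T[8,1]:7*720+0=5040 · T[8,2]:7*1764+720=13068 · T[8,3]:7*1624+1764=13132 · T[8,4]:7*735+1624=6769
[9] T[9,1]:8*5040+0=40320 · T[9,2]:8*13068+5040=109584 · T[9,3]:8*13132+13068=118124 · T[9,4]:8*6769+13132=67284
[10] T[10,1]:9*40320+0=362880 · T[10,2]:9*109584+40320=1026576 · T[10,3]:9*118124+109584=1172700 · T[10,4]:9*67284+118124=723680
[11] T[11,2]:10*1026576+362880=10628640 · T[11,3]:10*1172700+1026576=12753576 · T[11,4]:10*723680+1172700=8409500
Read c(11,2) = 10628640, c(11,3) = 12753576, c(11,4) = 8409500.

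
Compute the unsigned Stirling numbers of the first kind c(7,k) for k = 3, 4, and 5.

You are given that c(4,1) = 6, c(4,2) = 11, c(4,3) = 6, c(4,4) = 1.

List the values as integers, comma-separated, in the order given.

1624, 735, 175

row 5: T[5][1]=4·6+0=24  T[5][2]=4·11+6=50  T[5][3]=4·6+11=35  T[5][4]=4·1+6=10  T[5][5]=4·0+1=1
row 6: T[6][2]=5·50+24=274  T[6][3]=5·35+50=225  T[6][4]=5·10+35=85  T[6][5]=5·1+10=15
row 7: T[7][3]=6·225+274=1624  T[7][4]=6·85+225=735  T[7][5]=6·15+85=175
Read c(7,3) = 1624, c(7,4) = 735, c(7,5) = 175.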